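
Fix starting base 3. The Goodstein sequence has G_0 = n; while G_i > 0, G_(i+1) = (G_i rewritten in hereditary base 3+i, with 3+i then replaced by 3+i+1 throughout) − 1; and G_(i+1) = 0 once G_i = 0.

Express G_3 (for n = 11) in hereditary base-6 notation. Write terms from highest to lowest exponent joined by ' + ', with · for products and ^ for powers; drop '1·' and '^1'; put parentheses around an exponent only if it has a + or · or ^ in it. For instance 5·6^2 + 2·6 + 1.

i=0: 11 = 3^2 + 2 (b=3); 3→4: 4^2 + 2 = 18; 18−1 = 17
i=1: 17 = 4^2 + 1 (b=4); 4→5: 5^2 + 1 = 26; 26−1 = 25
i=2: 25 = 5^2 (b=5); 5→6: 6^2 = 36; 36−1 = 35

5·6 + 5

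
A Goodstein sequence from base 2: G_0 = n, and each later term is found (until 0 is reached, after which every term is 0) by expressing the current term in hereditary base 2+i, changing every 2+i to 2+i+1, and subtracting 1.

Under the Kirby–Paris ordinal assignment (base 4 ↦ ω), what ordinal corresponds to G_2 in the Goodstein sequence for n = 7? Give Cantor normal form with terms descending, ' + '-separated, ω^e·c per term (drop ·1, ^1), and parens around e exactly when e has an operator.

7 —HB2→ 2^2 + 2 + 1 —bump→ 3^3 + 3 + 1 = 31 —(−1)→ 30
30 —HB3→ 3^3 + 3 —bump→ 4^4 + 4 = 260 —(−1)→ 259
259 —HB4→ 4^4 + 3 —bump→ 5^5 + 3 = 3128 —(−1)→ 3127

ω^ω + 3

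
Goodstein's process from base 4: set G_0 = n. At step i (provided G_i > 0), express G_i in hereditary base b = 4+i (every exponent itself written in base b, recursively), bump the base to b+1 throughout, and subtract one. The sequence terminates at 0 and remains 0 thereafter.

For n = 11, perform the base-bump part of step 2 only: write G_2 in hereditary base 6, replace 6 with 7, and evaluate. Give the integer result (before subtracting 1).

15

step 0: 11 = 2·4 + 3; sub 5 for 4: 2·5 + 3; = 13; G_1 = 13−1 = 12
step 1: 12 = 2·5 + 2; sub 6 for 5: 2·6 + 2; = 14; G_2 = 14−1 = 13
step 2: 13 = 2·6 + 1; sub 7 for 6: 2·7 + 1; = 15; G_3 = 15−1 = 14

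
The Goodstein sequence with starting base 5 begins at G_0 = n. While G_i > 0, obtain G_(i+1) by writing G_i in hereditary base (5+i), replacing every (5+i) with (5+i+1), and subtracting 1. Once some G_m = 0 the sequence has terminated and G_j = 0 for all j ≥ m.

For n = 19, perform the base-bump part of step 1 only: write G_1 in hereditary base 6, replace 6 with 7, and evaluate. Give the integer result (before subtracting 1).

G_0 = 19. HB_5(19) = 3·5 + 4. Bump = 22. G_1 = 21.
G_1 = 21. HB_6(21) = 3·6 + 3. Bump = 24. G_2 = 23.

24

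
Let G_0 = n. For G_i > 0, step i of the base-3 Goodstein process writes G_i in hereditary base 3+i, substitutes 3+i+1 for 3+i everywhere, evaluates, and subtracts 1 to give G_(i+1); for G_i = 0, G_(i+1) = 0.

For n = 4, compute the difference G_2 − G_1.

0

G_0 = 4. HB_3(4) = 3 + 1. Bump = 5. G_1 = 4.
G_1 = 4. HB_4(4) = 4. Bump = 5. G_2 = 4.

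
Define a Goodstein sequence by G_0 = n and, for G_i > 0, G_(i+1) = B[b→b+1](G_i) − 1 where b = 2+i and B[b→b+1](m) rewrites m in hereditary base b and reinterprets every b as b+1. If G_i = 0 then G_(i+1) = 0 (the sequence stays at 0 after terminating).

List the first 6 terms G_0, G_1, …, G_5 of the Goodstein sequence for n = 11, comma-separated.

[0] 11 ≡ 2^(2 + 1) + 2 + 1 (base 2). Lift 3: 85. −1: 84.
[1] 84 ≡ 3^(3 + 1) + 3 (base 3). Lift 4: 1028. −1: 1027.
[2] 1027 ≡ 4^(4 + 1) + 3 (base 4). Lift 5: 15628. −1: 15627.
[3] 15627 ≡ 5^(5 + 1) + 2 (base 5). Lift 6: 279938. −1: 279937.
[4] 279937 ≡ 6^(6 + 1) + 1 (base 6). Lift 7: 5764802. −1: 5764801.

11, 84, 1027, 15627, 279937, 5764801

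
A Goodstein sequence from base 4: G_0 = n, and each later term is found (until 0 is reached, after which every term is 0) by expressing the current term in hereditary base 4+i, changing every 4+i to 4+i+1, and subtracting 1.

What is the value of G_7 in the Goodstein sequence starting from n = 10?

13

G_0=10  [base 4] 2·4 + 2  →[4↦5]→  2·5 + 2 = 12  −1 ⇒ G_1=11
G_1=11  [base 5] 2·5 + 1  →[5↦6]→  2·6 + 1 = 13  −1 ⇒ G_2=12
G_2=12  [base 6] 2·6  →[6↦7]→  2·7 = 14  −1 ⇒ G_3=13
G_3=13  [base 7] 7 + 6  →[7↦8]→  8 + 6 = 14  −1 ⇒ G_4=13
G_4=13  [base 8] 8 + 5  →[8↦9]→  9 + 5 = 14  −1 ⇒ G_5=13
G_5=13  [base 9] 9 + 4  →[9↦10]→  10 + 4 = 14  −1 ⇒ G_6=13
G_6=13  [base 10] 10 + 3  →[10↦11]→  11 + 3 = 14  −1 ⇒ G_7=13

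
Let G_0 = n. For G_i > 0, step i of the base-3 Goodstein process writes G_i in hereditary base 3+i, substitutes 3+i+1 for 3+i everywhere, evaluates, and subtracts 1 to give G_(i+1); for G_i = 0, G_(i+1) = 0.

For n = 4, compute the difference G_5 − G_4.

-1

base 3: 4 = 3 + 1; at 4: 4 + 1 = 5; next = 4
base 4: 4 = 4; at 5: 5 = 5; next = 4
base 5: 4 = 4; at 6: 4 = 4; next = 3
base 6: 3 = 3; at 7: 3 = 3; next = 2
base 7: 2 = 2; at 8: 2 = 2; next = 1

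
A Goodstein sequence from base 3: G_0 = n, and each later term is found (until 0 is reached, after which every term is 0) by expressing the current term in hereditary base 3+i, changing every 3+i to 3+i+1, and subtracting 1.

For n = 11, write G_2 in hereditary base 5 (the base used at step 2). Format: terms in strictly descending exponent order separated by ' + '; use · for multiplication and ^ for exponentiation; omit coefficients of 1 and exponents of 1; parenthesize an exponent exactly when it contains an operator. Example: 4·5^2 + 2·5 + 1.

G_0 = 11. HB_3(11) = 3^2 + 2. Bump = 18. G_1 = 17.
G_1 = 17. HB_4(17) = 4^2 + 1. Bump = 26. G_2 = 25.

5^2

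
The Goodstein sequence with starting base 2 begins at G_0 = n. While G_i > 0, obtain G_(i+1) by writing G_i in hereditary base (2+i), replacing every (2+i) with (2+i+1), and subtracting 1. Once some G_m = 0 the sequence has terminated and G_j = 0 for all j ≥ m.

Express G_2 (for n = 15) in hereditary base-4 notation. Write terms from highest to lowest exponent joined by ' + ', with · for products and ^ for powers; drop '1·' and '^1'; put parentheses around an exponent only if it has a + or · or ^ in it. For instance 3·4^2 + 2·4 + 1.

4^(4 + 1) + 4^4 + 3

(0) 15|_2 = 2^(2 + 1) + 2^2 + 2 + 1 ↦ 3^(3 + 1) + 3^3 + 3 + 1|_3 = 112 ⇒ 111
(1) 111|_3 = 3^(3 + 1) + 3^3 + 3 ↦ 4^(4 + 1) + 4^4 + 4|_4 = 1284 ⇒ 1283
(2) 1283|_4 = 4^(4 + 1) + 4^4 + 3 ↦ 5^(5 + 1) + 5^5 + 3|_5 = 18753 ⇒ 18752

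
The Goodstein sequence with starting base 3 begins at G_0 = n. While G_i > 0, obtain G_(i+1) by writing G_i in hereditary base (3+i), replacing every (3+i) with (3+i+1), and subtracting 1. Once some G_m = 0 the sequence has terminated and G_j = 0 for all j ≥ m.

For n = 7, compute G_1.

7 —HB3→ 2·3 + 1 —bump→ 2·4 + 1 = 9 —(−1)→ 8
8 —HB4→ 2·4 —bump→ 2·5 = 10 —(−1)→ 9

8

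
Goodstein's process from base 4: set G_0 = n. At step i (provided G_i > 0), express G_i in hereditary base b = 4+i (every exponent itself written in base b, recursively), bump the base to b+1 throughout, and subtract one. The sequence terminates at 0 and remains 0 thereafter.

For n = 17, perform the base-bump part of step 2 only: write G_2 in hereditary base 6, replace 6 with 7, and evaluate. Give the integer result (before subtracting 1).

step 0: 17 = 4^2 + 1; sub 5 for 4: 5^2 + 1; = 26; G_1 = 26−1 = 25
step 1: 25 = 5^2; sub 6 for 5: 6^2; = 36; G_2 = 36−1 = 35
step 2: 35 = 5·6 + 5; sub 7 for 6: 5·7 + 5; = 40; G_3 = 40−1 = 39

40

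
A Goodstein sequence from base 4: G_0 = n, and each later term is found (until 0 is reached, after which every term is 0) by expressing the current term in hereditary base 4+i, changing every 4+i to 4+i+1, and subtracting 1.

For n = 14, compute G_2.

18

base 4: 14 = 3·4 + 2; at 5: 3·5 + 2 = 17; next = 16
base 5: 16 = 3·5 + 1; at 6: 3·6 + 1 = 19; next = 18
base 6: 18 = 3·6; at 7: 3·7 = 21; next = 20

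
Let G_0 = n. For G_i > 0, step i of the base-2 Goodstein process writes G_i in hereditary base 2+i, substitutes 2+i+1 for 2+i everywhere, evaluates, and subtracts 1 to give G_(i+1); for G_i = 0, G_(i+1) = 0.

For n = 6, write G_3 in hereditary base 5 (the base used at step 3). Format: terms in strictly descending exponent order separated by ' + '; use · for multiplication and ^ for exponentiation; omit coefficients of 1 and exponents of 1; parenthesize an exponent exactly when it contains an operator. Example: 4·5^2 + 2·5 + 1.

5^5

6 —HB2→ 2^2 + 2 —bump→ 3^3 + 3 = 30 —(−1)→ 29
29 —HB3→ 3^3 + 2 —bump→ 4^4 + 2 = 258 —(−1)→ 257
257 —HB4→ 4^4 + 1 —bump→ 5^5 + 1 = 3126 —(−1)→ 3125
3125 —HB5→ 5^5 —bump→ 6^6 = 46656 —(−1)→ 46655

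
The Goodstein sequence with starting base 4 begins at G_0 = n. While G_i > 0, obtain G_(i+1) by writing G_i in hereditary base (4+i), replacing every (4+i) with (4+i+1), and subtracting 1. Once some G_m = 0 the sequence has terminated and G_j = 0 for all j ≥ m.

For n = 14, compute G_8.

25

G_0 = 14. HB_4(14) = 3·4 + 2. Bump = 17. G_1 = 16.
G_1 = 16. HB_5(16) = 3·5 + 1. Bump = 19. G_2 = 18.
G_2 = 18. HB_6(18) = 3·6. Bump = 21. G_3 = 20.
G_3 = 20. HB_7(20) = 2·7 + 6. Bump = 22. G_4 = 21.
G_4 = 21. HB_8(21) = 2·8 + 5. Bump = 23. G_5 = 22.
G_5 = 22. HB_9(22) = 2·9 + 4. Bump = 24. G_6 = 23.
G_6 = 23. HB_10(23) = 2·10 + 3. Bump = 25. G_7 = 24.
G_7 = 24. HB_11(24) = 2·11 + 2. Bump = 26. G_8 = 25.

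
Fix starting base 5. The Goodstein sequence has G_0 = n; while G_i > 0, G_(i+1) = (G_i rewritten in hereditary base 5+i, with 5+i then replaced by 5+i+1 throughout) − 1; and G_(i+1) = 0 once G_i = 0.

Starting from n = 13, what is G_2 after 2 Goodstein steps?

[0] 13 ≡ 2·5 + 3 (base 5). Lift 6: 15. −1: 14.
[1] 14 ≡ 2·6 + 2 (base 6). Lift 7: 16. −1: 15.
[2] 15 ≡ 2·7 + 1 (base 7). Lift 8: 17. −1: 16.

15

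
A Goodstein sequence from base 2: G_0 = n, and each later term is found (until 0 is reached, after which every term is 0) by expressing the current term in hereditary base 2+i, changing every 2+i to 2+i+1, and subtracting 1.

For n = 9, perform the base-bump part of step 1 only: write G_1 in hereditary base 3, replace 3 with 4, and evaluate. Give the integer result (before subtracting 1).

1024

(0) 9|_2 = 2^(2 + 1) + 1 ↦ 3^(3 + 1) + 1|_3 = 82 ⇒ 81
(1) 81|_3 = 3^(3 + 1) ↦ 4^(4 + 1)|_4 = 1024 ⇒ 1023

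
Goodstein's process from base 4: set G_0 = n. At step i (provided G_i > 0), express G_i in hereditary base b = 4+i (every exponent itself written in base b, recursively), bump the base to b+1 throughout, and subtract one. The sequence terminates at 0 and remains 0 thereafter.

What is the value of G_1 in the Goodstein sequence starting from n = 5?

5

i=0: 5 = 4 + 1 (b=4); 4→5: 5 + 1 = 6; 6−1 = 5
i=1: 5 = 5 (b=5); 5→6: 6 = 6; 6−1 = 5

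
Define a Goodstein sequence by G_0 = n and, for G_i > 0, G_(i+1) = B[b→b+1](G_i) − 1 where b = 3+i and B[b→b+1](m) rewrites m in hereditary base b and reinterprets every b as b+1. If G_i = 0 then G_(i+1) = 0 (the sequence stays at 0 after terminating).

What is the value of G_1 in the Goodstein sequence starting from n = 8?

9

step 0: 8 = 2·3 + 2; sub 4 for 3: 2·4 + 2; = 10; G_1 = 10−1 = 9
step 1: 9 = 2·4 + 1; sub 5 for 4: 2·5 + 1; = 11; G_2 = 11−1 = 10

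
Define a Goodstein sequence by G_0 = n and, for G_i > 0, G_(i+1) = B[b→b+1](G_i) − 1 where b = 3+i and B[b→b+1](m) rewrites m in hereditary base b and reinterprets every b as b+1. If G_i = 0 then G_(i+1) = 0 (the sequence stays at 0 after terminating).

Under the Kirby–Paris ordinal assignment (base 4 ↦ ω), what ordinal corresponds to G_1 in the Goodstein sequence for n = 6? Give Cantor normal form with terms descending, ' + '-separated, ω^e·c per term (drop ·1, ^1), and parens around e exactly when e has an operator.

(0) 6|_3 = 2·3 ↦ 2·4|_4 = 8 ⇒ 7
(1) 7|_4 = 4 + 3 ↦ 5 + 3|_5 = 8 ⇒ 7

ω + 3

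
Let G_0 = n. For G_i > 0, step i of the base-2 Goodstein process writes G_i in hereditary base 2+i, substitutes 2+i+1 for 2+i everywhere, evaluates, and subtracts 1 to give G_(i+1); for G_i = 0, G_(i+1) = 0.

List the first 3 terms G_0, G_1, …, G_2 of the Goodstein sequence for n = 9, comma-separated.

i=0: 9 = 2^(2 + 1) + 1 (b=2); 2→3: 3^(3 + 1) + 1 = 82; 82−1 = 81
i=1: 81 = 3^(3 + 1) (b=3); 3→4: 4^(4 + 1) = 1024; 1024−1 = 1023

9, 81, 1023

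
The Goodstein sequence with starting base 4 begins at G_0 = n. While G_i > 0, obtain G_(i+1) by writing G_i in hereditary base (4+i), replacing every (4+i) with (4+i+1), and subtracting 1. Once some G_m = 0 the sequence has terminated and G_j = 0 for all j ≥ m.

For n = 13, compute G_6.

21

base 4: 13 = 3·4 + 1; at 5: 3·5 + 1 = 16; next = 15
base 5: 15 = 3·5; at 6: 3·6 = 18; next = 17
base 6: 17 = 2·6 + 5; at 7: 2·7 + 5 = 19; next = 18
base 7: 18 = 2·7 + 4; at 8: 2·8 + 4 = 20; next = 19
base 8: 19 = 2·8 + 3; at 9: 2·9 + 3 = 21; next = 20
base 9: 20 = 2·9 + 2; at 10: 2·10 + 2 = 22; next = 21
base 10: 21 = 2·10 + 1; at 11: 2·11 + 1 = 23; next = 22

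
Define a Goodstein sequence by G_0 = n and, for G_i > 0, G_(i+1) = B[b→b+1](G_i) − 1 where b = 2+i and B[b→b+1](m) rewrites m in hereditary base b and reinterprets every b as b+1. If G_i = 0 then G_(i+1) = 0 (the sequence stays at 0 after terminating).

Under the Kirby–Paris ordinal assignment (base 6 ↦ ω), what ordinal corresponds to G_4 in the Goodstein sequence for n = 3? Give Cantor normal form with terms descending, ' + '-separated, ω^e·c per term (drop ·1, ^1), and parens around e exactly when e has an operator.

[0] 3 ≡ 2 + 1 (base 2). Lift 3: 4. −1: 3.
[1] 3 ≡ 3 (base 3). Lift 4: 4. −1: 3.
[2] 3 ≡ 3 (base 4). Lift 5: 3. −1: 2.
[3] 2 ≡ 2 (base 5). Lift 6: 2. −1: 1.

1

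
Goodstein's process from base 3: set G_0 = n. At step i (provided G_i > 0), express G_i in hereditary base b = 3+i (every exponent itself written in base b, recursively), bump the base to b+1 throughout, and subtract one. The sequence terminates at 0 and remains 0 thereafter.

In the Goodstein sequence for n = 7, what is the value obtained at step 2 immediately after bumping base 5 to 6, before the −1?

10

i=0: 7 = 2·3 + 1 (b=3); 3→4: 2·4 + 1 = 9; 9−1 = 8
i=1: 8 = 2·4 (b=4); 4→5: 2·5 = 10; 10−1 = 9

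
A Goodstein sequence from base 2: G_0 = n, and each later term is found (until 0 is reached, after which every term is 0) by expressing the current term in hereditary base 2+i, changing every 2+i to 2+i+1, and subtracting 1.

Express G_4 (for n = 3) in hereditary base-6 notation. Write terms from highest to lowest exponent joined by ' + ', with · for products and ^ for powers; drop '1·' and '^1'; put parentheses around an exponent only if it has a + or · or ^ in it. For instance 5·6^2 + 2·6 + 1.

step 0: 3 = 2 + 1; sub 3 for 2: 3 + 1; = 4; G_1 = 4−1 = 3
step 1: 3 = 3; sub 4 for 3: 4; = 4; G_2 = 4−1 = 3
step 2: 3 = 3; sub 5 for 4: 3; = 3; G_3 = 3−1 = 2
step 3: 2 = 2; sub 6 for 5: 2; = 2; G_4 = 2−1 = 1

1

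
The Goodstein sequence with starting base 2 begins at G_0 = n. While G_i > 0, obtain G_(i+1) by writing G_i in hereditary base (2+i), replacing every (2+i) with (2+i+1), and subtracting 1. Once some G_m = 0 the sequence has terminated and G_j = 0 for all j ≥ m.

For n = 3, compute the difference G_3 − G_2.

-1

base 2: 3 = 2 + 1; at 3: 3 + 1 = 4; next = 3
base 3: 3 = 3; at 4: 4 = 4; next = 3
base 4: 3 = 3; at 5: 3 = 3; next = 2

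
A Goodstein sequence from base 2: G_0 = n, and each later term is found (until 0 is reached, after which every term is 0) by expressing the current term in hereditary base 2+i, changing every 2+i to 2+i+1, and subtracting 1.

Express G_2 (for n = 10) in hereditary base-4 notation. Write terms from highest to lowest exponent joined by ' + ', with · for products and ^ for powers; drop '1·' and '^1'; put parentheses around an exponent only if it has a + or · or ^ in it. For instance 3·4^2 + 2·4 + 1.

4^(4 + 1) + 1

base 2: 10 = 2^(2 + 1) + 2; at 3: 3^(3 + 1) + 3 = 84; next = 83
base 3: 83 = 3^(3 + 1) + 2; at 4: 4^(4 + 1) + 2 = 1026; next = 1025
base 4: 1025 = 4^(4 + 1) + 1; at 5: 5^(5 + 1) + 1 = 15626; next = 15625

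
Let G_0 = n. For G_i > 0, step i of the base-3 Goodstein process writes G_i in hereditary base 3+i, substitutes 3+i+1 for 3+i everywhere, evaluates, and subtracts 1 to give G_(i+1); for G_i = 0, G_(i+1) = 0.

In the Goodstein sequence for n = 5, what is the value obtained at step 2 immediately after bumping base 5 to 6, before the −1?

6

i=0: 5 = 3 + 2 (b=3); 3→4: 4 + 2 = 6; 6−1 = 5
i=1: 5 = 4 + 1 (b=4); 4→5: 5 + 1 = 6; 6−1 = 5
i=2: 5 = 5 (b=5); 5→6: 6 = 6; 6−1 = 5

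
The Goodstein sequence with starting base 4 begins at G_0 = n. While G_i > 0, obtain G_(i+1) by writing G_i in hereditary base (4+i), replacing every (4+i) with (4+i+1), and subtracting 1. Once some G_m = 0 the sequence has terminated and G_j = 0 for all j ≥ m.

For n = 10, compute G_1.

11

(0) 10|_4 = 2·4 + 2 ↦ 2·5 + 2|_5 = 12 ⇒ 11
(1) 11|_5 = 2·5 + 1 ↦ 2·6 + 1|_6 = 13 ⇒ 12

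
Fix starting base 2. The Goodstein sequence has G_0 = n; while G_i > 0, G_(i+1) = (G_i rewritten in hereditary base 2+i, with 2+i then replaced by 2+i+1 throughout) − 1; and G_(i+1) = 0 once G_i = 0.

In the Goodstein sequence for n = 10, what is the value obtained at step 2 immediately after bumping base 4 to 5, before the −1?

i=0: 10 = 2^(2 + 1) + 2 (b=2); 2→3: 3^(3 + 1) + 3 = 84; 84−1 = 83
i=1: 83 = 3^(3 + 1) + 2 (b=3); 3→4: 4^(4 + 1) + 2 = 1026; 1026−1 = 1025

15626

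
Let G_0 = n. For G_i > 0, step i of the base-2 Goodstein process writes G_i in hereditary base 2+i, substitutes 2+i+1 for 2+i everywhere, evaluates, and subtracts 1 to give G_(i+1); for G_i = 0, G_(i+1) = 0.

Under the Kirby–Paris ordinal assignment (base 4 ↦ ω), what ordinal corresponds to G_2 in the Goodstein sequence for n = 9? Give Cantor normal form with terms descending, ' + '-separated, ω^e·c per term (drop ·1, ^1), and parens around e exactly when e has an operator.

ω^ω·3 + ω^3·3 + ω^2·3 + ω·3 + 3

G_0=9  [base 2] 2^(2 + 1) + 1  →[2↦3]→  3^(3 + 1) + 1 = 82  −1 ⇒ G_1=81
G_1=81  [base 3] 3^(3 + 1)  →[3↦4]→  4^(4 + 1) = 1024  −1 ⇒ G_2=1023
G_2=1023  [base 4] 3·4^4 + 3·4^3 + 3·4^2 + 3·4 + 3  →[4↦5]→  3·5^5 + 3·5^3 + 3·5^2 + 3·5 + 3 = 9843  −1 ⇒ G_3=9842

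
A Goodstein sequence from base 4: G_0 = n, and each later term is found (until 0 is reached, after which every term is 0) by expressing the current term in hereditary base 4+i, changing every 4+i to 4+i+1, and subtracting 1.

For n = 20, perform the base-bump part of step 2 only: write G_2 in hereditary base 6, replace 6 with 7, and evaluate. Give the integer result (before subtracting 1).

52

[0] 20 ≡ 4^2 + 4 (base 4). Lift 5: 30. −1: 29.
[1] 29 ≡ 5^2 + 4 (base 5). Lift 6: 40. −1: 39.
[2] 39 ≡ 6^2 + 3 (base 6). Lift 7: 52. −1: 51.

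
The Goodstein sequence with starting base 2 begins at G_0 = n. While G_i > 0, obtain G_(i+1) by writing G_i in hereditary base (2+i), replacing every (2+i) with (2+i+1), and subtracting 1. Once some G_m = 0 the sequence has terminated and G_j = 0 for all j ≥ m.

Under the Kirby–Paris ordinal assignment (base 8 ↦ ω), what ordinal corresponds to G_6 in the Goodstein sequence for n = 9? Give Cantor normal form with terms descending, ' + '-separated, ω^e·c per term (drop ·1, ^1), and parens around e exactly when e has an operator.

G_0 = 9. HB_2(9) = 2^(2 + 1) + 1. Bump = 82. G_1 = 81.
G_1 = 81. HB_3(81) = 3^(3 + 1). Bump = 1024. G_2 = 1023.
G_2 = 1023. HB_4(1023) = 3·4^4 + 3·4^3 + 3·4^2 + 3·4 + 3. Bump = 9843. G_3 = 9842.
G_3 = 9842. HB_5(9842) = 3·5^5 + 3·5^3 + 3·5^2 + 3·5 + 2. Bump = 140744. G_4 = 140743.
G_4 = 140743. HB_6(140743) = 3·6^6 + 3·6^3 + 3·6^2 + 3·6 + 1. Bump = 2471827. G_5 = 2471826.
G_5 = 2471826. HB_7(2471826) = 3·7^7 + 3·7^3 + 3·7^2 + 3·7. Bump = 50333400. G_6 = 50333399.

ω^ω·3 + ω^3·3 + ω^2·3 + ω·2 + 7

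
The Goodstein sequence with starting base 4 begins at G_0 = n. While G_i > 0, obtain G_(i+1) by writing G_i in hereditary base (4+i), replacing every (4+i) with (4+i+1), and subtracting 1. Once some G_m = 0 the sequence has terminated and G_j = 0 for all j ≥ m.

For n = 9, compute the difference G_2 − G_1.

1

i=0: 9 = 2·4 + 1 (b=4); 4→5: 2·5 + 1 = 11; 11−1 = 10
i=1: 10 = 2·5 (b=5); 5→6: 2·6 = 12; 12−1 = 11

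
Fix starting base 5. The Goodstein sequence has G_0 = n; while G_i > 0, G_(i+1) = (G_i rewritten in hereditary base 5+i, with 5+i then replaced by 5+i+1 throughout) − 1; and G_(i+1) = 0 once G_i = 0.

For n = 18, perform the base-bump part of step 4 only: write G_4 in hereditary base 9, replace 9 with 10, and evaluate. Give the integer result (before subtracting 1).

18 —HB5→ 3·5 + 3 —bump→ 3·6 + 3 = 21 —(−1)→ 20
20 —HB6→ 3·6 + 2 —bump→ 3·7 + 2 = 23 —(−1)→ 22
22 —HB7→ 3·7 + 1 —bump→ 3·8 + 1 = 25 —(−1)→ 24
24 —HB8→ 3·8 —bump→ 3·9 = 27 —(−1)→ 26
26 —HB9→ 2·9 + 8 —bump→ 2·10 + 8 = 28 —(−1)→ 27

28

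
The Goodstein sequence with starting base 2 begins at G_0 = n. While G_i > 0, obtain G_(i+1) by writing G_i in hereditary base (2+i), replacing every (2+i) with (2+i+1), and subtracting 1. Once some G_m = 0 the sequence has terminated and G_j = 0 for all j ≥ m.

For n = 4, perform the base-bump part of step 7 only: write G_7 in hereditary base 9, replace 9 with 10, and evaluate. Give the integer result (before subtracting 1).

(0) 4|_2 = 2^2 ↦ 3^3|_3 = 27 ⇒ 26
(1) 26|_3 = 2·3^2 + 2·3 + 2 ↦ 2·4^2 + 2·4 + 2|_4 = 42 ⇒ 41
(2) 41|_4 = 2·4^2 + 2·4 + 1 ↦ 2·5^2 + 2·5 + 1|_5 = 61 ⇒ 60
(3) 60|_5 = 2·5^2 + 2·5 ↦ 2·6^2 + 2·6|_6 = 84 ⇒ 83
(4) 83|_6 = 2·6^2 + 6 + 5 ↦ 2·7^2 + 7 + 5|_7 = 110 ⇒ 109
(5) 109|_7 = 2·7^2 + 7 + 4 ↦ 2·8^2 + 8 + 4|_8 = 140 ⇒ 139
(6) 139|_8 = 2·8^2 + 8 + 3 ↦ 2·9^2 + 9 + 3|_9 = 174 ⇒ 173
(7) 173|_9 = 2·9^2 + 9 + 2 ↦ 2·10^2 + 10 + 2|_10 = 212 ⇒ 211

212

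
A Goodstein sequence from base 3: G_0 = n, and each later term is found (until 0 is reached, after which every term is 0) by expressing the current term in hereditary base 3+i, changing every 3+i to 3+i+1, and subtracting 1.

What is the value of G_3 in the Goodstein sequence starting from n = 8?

(0) 8|_3 = 2·3 + 2 ↦ 2·4 + 2|_4 = 10 ⇒ 9
(1) 9|_4 = 2·4 + 1 ↦ 2·5 + 1|_5 = 11 ⇒ 10
(2) 10|_5 = 2·5 ↦ 2·6|_6 = 12 ⇒ 11
(3) 11|_6 = 6 + 5 ↦ 7 + 5|_7 = 12 ⇒ 11

11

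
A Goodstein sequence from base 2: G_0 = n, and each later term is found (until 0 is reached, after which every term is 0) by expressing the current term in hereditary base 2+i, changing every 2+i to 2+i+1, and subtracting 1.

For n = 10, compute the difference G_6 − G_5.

79857569

[0] 10 ≡ 2^(2 + 1) + 2 (base 2). Lift 3: 84. −1: 83.
[1] 83 ≡ 3^(3 + 1) + 2 (base 3). Lift 4: 1026. −1: 1025.
[2] 1025 ≡ 4^(4 + 1) + 1 (base 4). Lift 5: 15626. −1: 15625.
[3] 15625 ≡ 5^(5 + 1) (base 5). Lift 6: 279936. −1: 279935.
[4] 279935 ≡ 5·6^6 + 5·6^5 + 5·6^4 + 5·6^3 + 5·6^2 + 5·6 + 5 (base 6). Lift 7: 4215755. −1: 4215754.
[5] 4215754 ≡ 5·7^7 + 5·7^5 + 5·7^4 + 5·7^3 + 5·7^2 + 5·7 + 4 (base 7). Lift 8: 84073324. −1: 84073323.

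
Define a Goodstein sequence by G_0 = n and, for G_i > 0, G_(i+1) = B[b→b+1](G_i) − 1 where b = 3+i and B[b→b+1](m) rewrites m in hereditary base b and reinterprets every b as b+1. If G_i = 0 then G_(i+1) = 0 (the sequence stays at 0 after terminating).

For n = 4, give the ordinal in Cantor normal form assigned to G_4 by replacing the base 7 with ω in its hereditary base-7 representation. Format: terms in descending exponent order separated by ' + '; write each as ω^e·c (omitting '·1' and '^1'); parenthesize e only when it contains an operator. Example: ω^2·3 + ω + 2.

(0) 4|_3 = 3 + 1 ↦ 4 + 1|_4 = 5 ⇒ 4
(1) 4|_4 = 4 ↦ 5|_5 = 5 ⇒ 4
(2) 4|_5 = 4 ↦ 4|_6 = 4 ⇒ 3
(3) 3|_6 = 3 ↦ 3|_7 = 3 ⇒ 2
(4) 2|_7 = 2 ↦ 2|_8 = 2 ⇒ 1

2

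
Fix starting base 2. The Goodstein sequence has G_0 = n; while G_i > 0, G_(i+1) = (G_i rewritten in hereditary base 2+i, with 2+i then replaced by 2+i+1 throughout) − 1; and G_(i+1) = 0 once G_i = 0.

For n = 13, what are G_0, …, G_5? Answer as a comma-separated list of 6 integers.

G_0=13  [base 2] 2^(2 + 1) + 2^2 + 1  →[2↦3]→  3^(3 + 1) + 3^3 + 1 = 109  −1 ⇒ G_1=108
G_1=108  [base 3] 3^(3 + 1) + 3^3  →[3↦4]→  4^(4 + 1) + 4^4 = 1280  −1 ⇒ G_2=1279
G_2=1279  [base 4] 4^(4 + 1) + 3·4^3 + 3·4^2 + 3·4 + 3  →[4↦5]→  5^(5 + 1) + 3·5^3 + 3·5^2 + 3·5 + 3 = 16093  −1 ⇒ G_3=16092
G_3=16092  [base 5] 5^(5 + 1) + 3·5^3 + 3·5^2 + 3·5 + 2  →[5↦6]→  6^(6 + 1) + 3·6^3 + 3·6^2 + 3·6 + 2 = 280712  −1 ⇒ G_4=280711
G_4=280711  [base 6] 6^(6 + 1) + 3·6^3 + 3·6^2 + 3·6 + 1  →[6↦7]→  7^(7 + 1) + 3·7^3 + 3·7^2 + 3·7 + 1 = 5765999  −1 ⇒ G_5=5765998

13, 108, 1279, 16092, 280711, 5765998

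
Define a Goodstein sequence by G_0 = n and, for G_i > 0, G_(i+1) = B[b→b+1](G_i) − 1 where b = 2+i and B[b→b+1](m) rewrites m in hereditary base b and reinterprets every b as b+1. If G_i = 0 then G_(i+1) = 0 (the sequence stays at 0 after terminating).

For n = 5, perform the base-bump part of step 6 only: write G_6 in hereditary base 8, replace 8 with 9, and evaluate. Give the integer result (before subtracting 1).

2455

i=0: 5 = 2^2 + 1 (b=2); 2→3: 3^3 + 1 = 28; 28−1 = 27
i=1: 27 = 3^3 (b=3); 3→4: 4^4 = 256; 256−1 = 255
i=2: 255 = 3·4^3 + 3·4^2 + 3·4 + 3 (b=4); 4→5: 3·5^3 + 3·5^2 + 3·5 + 3 = 468; 468−1 = 467
i=3: 467 = 3·5^3 + 3·5^2 + 3·5 + 2 (b=5); 5→6: 3·6^3 + 3·6^2 + 3·6 + 2 = 776; 776−1 = 775
i=4: 775 = 3·6^3 + 3·6^2 + 3·6 + 1 (b=6); 6→7: 3·7^3 + 3·7^2 + 3·7 + 1 = 1198; 1198−1 = 1197
i=5: 1197 = 3·7^3 + 3·7^2 + 3·7 (b=7); 7→8: 3·8^3 + 3·8^2 + 3·8 = 1752; 1752−1 = 1751
i=6: 1751 = 3·8^3 + 3·8^2 + 2·8 + 7 (b=8); 8→9: 3·9^3 + 3·9^2 + 2·9 + 7 = 2455; 2455−1 = 2454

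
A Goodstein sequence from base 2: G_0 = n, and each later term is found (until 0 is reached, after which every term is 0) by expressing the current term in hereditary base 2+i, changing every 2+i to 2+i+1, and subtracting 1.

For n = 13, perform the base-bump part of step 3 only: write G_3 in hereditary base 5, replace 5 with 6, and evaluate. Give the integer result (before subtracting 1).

280712

base 2: 13 = 2^(2 + 1) + 2^2 + 1; at 3: 3^(3 + 1) + 3^3 + 1 = 109; next = 108
base 3: 108 = 3^(3 + 1) + 3^3; at 4: 4^(4 + 1) + 4^4 = 1280; next = 1279
base 4: 1279 = 4^(4 + 1) + 3·4^3 + 3·4^2 + 3·4 + 3; at 5: 5^(5 + 1) + 3·5^3 + 3·5^2 + 3·5 + 3 = 16093; next = 16092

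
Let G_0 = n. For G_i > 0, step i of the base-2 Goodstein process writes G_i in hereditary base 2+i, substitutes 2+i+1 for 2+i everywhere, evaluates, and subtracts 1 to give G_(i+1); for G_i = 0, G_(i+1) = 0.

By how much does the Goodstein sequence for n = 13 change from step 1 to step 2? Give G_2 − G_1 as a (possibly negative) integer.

1171

G_0 = 13. HB_2(13) = 2^(2 + 1) + 2^2 + 1. Bump = 109. G_1 = 108.
G_1 = 108. HB_3(108) = 3^(3 + 1) + 3^3. Bump = 1280. G_2 = 1279.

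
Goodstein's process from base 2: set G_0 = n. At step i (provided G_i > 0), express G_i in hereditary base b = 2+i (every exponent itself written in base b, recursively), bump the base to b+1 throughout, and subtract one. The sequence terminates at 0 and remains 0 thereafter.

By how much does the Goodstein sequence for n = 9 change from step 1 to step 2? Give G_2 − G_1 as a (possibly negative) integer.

G_0=9  [base 2] 2^(2 + 1) + 1  →[2↦3]→  3^(3 + 1) + 1 = 82  −1 ⇒ G_1=81
G_1=81  [base 3] 3^(3 + 1)  →[3↦4]→  4^(4 + 1) = 1024  −1 ⇒ G_2=1023

942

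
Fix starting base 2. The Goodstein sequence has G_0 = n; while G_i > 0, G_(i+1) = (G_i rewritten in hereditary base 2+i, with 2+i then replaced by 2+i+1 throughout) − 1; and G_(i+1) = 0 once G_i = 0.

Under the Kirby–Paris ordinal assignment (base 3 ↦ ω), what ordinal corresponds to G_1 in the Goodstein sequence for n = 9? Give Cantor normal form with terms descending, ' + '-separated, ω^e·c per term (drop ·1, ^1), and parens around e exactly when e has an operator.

base 2: 9 = 2^(2 + 1) + 1; at 3: 3^(3 + 1) + 1 = 82; next = 81
base 3: 81 = 3^(3 + 1); at 4: 4^(4 + 1) = 1024; next = 1023

ω^(ω + 1)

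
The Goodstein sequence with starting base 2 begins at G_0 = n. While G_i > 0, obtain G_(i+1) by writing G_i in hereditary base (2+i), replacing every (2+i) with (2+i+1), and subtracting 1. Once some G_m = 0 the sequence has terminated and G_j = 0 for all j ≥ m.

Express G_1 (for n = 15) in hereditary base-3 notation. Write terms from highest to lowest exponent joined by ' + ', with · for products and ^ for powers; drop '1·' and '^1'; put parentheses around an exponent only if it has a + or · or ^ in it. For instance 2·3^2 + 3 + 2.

[0] 15 ≡ 2^(2 + 1) + 2^2 + 2 + 1 (base 2). Lift 3: 112. −1: 111.
[1] 111 ≡ 3^(3 + 1) + 3^3 + 3 (base 3). Lift 4: 1284. −1: 1283.

3^(3 + 1) + 3^3 + 3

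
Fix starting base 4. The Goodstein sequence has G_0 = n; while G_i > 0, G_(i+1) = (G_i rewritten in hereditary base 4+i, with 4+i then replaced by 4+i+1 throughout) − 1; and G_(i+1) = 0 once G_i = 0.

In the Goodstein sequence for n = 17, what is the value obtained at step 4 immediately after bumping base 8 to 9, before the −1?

48

[0] 17 ≡ 4^2 + 1 (base 4). Lift 5: 26. −1: 25.
[1] 25 ≡ 5^2 (base 5). Lift 6: 36. −1: 35.
[2] 35 ≡ 5·6 + 5 (base 6). Lift 7: 40. −1: 39.
[3] 39 ≡ 5·7 + 4 (base 7). Lift 8: 44. −1: 43.
[4] 43 ≡ 5·8 + 3 (base 8). Lift 9: 48. −1: 47.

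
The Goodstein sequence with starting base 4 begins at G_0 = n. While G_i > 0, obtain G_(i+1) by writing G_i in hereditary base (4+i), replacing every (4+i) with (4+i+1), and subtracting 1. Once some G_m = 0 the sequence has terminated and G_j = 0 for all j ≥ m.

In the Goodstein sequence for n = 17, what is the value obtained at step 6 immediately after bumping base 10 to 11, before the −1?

G_0 = 17. HB_4(17) = 4^2 + 1. Bump = 26. G_1 = 25.
G_1 = 25. HB_5(25) = 5^2. Bump = 36. G_2 = 35.
G_2 = 35. HB_6(35) = 5·6 + 5. Bump = 40. G_3 = 39.
G_3 = 39. HB_7(39) = 5·7 + 4. Bump = 44. G_4 = 43.
G_4 = 43. HB_8(43) = 5·8 + 3. Bump = 48. G_5 = 47.
G_5 = 47. HB_9(47) = 5·9 + 2. Bump = 52. G_6 = 51.
G_6 = 51. HB_10(51) = 5·10 + 1. Bump = 56. G_7 = 55.

56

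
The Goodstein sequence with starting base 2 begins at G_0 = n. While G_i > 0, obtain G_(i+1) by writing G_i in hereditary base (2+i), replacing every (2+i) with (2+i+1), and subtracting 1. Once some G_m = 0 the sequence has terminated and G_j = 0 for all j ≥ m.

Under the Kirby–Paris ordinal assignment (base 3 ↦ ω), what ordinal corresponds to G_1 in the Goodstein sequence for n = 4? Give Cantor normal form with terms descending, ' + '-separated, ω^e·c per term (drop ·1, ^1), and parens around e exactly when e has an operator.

ω^2·2 + ω·2 + 2

G_0 = 4. HB_2(4) = 2^2. Bump = 27. G_1 = 26.
G_1 = 26. HB_3(26) = 2·3^2 + 2·3 + 2. Bump = 42. G_2 = 41.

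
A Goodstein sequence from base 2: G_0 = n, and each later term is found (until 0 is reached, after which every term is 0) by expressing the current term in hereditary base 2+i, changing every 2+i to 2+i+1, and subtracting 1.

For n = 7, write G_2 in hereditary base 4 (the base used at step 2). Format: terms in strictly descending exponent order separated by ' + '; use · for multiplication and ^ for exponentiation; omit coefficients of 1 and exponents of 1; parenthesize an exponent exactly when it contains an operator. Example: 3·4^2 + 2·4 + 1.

step 0: 7 = 2^2 + 2 + 1; sub 3 for 2: 3^3 + 3 + 1; = 31; G_1 = 31−1 = 30
step 1: 30 = 3^3 + 3; sub 4 for 3: 4^4 + 4; = 260; G_2 = 260−1 = 259

4^4 + 3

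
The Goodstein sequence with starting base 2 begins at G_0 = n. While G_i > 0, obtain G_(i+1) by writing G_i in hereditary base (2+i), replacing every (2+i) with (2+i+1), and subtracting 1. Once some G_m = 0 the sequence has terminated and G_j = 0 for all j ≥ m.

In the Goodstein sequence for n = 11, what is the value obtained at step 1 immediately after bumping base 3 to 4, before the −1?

1028

[0] 11 ≡ 2^(2 + 1) + 2 + 1 (base 2). Lift 3: 85. −1: 84.
[1] 84 ≡ 3^(3 + 1) + 3 (base 3). Lift 4: 1028. −1: 1027.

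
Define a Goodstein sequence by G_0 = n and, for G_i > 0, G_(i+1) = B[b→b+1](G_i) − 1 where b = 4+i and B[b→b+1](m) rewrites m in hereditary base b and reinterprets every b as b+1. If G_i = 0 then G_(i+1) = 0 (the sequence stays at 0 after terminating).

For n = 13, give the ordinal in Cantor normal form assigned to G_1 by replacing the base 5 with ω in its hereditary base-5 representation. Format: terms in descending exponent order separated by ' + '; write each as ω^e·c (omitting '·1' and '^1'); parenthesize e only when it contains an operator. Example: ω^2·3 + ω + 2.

ω·3

[0] 13 ≡ 3·4 + 1 (base 4). Lift 5: 16. −1: 15.
[1] 15 ≡ 3·5 (base 5). Lift 6: 18. −1: 17.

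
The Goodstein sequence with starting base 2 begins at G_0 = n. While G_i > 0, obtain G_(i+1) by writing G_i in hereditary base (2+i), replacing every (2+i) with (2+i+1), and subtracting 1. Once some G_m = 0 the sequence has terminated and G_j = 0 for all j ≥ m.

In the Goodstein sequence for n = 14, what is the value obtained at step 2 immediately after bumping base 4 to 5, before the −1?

14 —HB2→ 2^(2 + 1) + 2^2 + 2 —bump→ 3^(3 + 1) + 3^3 + 3 = 111 —(−1)→ 110
110 —HB3→ 3^(3 + 1) + 3^3 + 2 —bump→ 4^(4 + 1) + 4^4 + 2 = 1282 —(−1)→ 1281

18751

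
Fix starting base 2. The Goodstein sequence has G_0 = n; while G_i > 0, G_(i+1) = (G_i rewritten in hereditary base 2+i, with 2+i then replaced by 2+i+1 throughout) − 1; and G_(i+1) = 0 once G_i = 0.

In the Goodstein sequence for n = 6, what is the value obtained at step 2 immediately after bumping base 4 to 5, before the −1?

3126

G_0=6  [base 2] 2^2 + 2  →[2↦3]→  3^3 + 3 = 30  −1 ⇒ G_1=29
G_1=29  [base 3] 3^3 + 2  →[3↦4]→  4^4 + 2 = 258  −1 ⇒ G_2=257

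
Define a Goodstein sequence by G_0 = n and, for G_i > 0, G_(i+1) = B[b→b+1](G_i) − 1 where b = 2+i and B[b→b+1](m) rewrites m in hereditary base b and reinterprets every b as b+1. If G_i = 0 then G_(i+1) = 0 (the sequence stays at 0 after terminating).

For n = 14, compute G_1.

110

(0) 14|_2 = 2^(2 + 1) + 2^2 + 2 ↦ 3^(3 + 1) + 3^3 + 3|_3 = 111 ⇒ 110
(1) 110|_3 = 3^(3 + 1) + 3^3 + 2 ↦ 4^(4 + 1) + 4^4 + 2|_4 = 1282 ⇒ 1281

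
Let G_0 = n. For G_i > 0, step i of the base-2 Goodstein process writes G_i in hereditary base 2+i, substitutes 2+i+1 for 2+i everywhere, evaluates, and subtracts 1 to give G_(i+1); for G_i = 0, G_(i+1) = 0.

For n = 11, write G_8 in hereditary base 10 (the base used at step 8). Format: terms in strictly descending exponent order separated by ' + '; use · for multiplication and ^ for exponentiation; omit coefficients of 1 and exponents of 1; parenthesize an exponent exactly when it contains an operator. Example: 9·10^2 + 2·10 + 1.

7·10^10 + 7·10^7 + 7·10^6 + 7·10^5 + 7·10^4 + 7·10^3 + 7·10^2 + 7·10 + 5

i=0: 11 = 2^(2 + 1) + 2 + 1 (b=2); 2→3: 3^(3 + 1) + 3 + 1 = 85; 85−1 = 84
i=1: 84 = 3^(3 + 1) + 3 (b=3); 3→4: 4^(4 + 1) + 4 = 1028; 1028−1 = 1027
i=2: 1027 = 4^(4 + 1) + 3 (b=4); 4→5: 5^(5 + 1) + 3 = 15628; 15628−1 = 15627
i=3: 15627 = 5^(5 + 1) + 2 (b=5); 5→6: 6^(6 + 1) + 2 = 279938; 279938−1 = 279937
i=4: 279937 = 6^(6 + 1) + 1 (b=6); 6→7: 7^(7 + 1) + 1 = 5764802; 5764802−1 = 5764801
i=5: 5764801 = 7^(7 + 1) (b=7); 7→8: 8^(8 + 1) = 134217728; 134217728−1 = 134217727
i=6: 134217727 = 7·8^8 + 7·8^7 + 7·8^6 + 7·8^5 + 7·8^4 + 7·8^3 + 7·8^2 + 7·8 + 7 (b=8); 8→9: 7·9^9 + 7·9^7 + 7·9^6 + 7·9^5 + 7·9^4 + 7·9^3 + 7·9^2 + 7·9 + 7 = 2749609303; 2749609303−1 = 2749609302
i=7: 2749609302 = 7·9^9 + 7·9^7 + 7·9^6 + 7·9^5 + 7·9^4 + 7·9^3 + 7·9^2 + 7·9 + 6 (b=9); 9→10: 7·10^10 + 7·10^7 + 7·10^6 + 7·10^5 + 7·10^4 + 7·10^3 + 7·10^2 + 7·10 + 6 = 70077777776; 70077777776−1 = 70077777775
i=8: 70077777775 = 7·10^10 + 7·10^7 + 7·10^6 + 7·10^5 + 7·10^4 + 7·10^3 + 7·10^2 + 7·10 + 5 (b=10); 10→11: 7·11^11 + 7·11^7 + 7·11^6 + 7·11^5 + 7·11^4 + 7·11^3 + 7·11^2 + 7·11 + 5 = 1997331745491; 1997331745491−1 = 1997331745490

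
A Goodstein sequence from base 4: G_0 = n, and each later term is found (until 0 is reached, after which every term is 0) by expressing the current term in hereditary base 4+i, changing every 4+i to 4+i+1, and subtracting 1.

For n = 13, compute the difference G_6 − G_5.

step 0: 13 = 3·4 + 1; sub 5 for 4: 3·5 + 1; = 16; G_1 = 16−1 = 15
step 1: 15 = 3·5; sub 6 for 5: 3·6; = 18; G_2 = 18−1 = 17
step 2: 17 = 2·6 + 5; sub 7 for 6: 2·7 + 5; = 19; G_3 = 19−1 = 18
step 3: 18 = 2·7 + 4; sub 8 for 7: 2·8 + 4; = 20; G_4 = 20−1 = 19
step 4: 19 = 2·8 + 3; sub 9 for 8: 2·9 + 3; = 21; G_5 = 21−1 = 20
step 5: 20 = 2·9 + 2; sub 10 for 9: 2·10 + 2; = 22; G_6 = 22−1 = 21

1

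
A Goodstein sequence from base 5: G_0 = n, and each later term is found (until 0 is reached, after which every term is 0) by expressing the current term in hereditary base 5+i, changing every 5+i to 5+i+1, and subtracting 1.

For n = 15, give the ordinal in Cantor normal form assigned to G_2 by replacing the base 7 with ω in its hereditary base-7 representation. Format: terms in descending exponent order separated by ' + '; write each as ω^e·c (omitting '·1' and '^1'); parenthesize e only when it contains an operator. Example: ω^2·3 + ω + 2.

ω·2 + 4

G_0=15  [base 5] 3·5  →[5↦6]→  3·6 = 18  −1 ⇒ G_1=17
G_1=17  [base 6] 2·6 + 5  →[6↦7]→  2·7 + 5 = 19  −1 ⇒ G_2=18
G_2=18  [base 7] 2·7 + 4  →[7↦8]→  2·8 + 4 = 20  −1 ⇒ G_3=19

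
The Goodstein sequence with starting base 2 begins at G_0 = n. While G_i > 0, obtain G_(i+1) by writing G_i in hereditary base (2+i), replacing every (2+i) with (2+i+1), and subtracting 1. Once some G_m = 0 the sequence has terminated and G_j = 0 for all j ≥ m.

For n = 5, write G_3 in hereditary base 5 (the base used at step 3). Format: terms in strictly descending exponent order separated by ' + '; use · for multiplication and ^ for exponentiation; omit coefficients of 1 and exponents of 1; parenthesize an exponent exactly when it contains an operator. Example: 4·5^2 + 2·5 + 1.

3·5^3 + 3·5^2 + 3·5 + 2

base 2: 5 = 2^2 + 1; at 3: 3^3 + 1 = 28; next = 27
base 3: 27 = 3^3; at 4: 4^4 = 256; next = 255
base 4: 255 = 3·4^3 + 3·4^2 + 3·4 + 3; at 5: 3·5^3 + 3·5^2 + 3·5 + 3 = 468; next = 467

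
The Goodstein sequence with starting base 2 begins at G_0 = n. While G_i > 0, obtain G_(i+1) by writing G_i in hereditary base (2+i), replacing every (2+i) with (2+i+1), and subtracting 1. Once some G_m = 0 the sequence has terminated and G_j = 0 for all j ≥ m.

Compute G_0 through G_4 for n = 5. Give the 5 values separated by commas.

5, 27, 255, 467, 775

[0] 5 ≡ 2^2 + 1 (base 2). Lift 3: 28. −1: 27.
[1] 27 ≡ 3^3 (base 3). Lift 4: 256. −1: 255.
[2] 255 ≡ 3·4^3 + 3·4^2 + 3·4 + 3 (base 4). Lift 5: 468. −1: 467.
[3] 467 ≡ 3·5^3 + 3·5^2 + 3·5 + 2 (base 5). Lift 6: 776. −1: 775.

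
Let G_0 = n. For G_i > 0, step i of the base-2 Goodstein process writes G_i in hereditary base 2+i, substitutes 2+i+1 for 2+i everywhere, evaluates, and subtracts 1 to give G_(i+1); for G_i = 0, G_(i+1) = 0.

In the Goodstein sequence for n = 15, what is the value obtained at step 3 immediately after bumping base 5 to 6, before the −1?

326594

i=0: 15 = 2^(2 + 1) + 2^2 + 2 + 1 (b=2); 2→3: 3^(3 + 1) + 3^3 + 3 + 1 = 112; 112−1 = 111
i=1: 111 = 3^(3 + 1) + 3^3 + 3 (b=3); 3→4: 4^(4 + 1) + 4^4 + 4 = 1284; 1284−1 = 1283
i=2: 1283 = 4^(4 + 1) + 4^4 + 3 (b=4); 4→5: 5^(5 + 1) + 5^5 + 3 = 18753; 18753−1 = 18752
i=3: 18752 = 5^(5 + 1) + 5^5 + 2 (b=5); 5→6: 6^(6 + 1) + 6^6 + 2 = 326594; 326594−1 = 326593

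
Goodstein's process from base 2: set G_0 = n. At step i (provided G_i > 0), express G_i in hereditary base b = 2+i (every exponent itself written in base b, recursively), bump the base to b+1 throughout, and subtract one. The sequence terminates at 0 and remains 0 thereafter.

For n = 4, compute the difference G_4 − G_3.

i=0: 4 = 2^2 (b=2); 2→3: 3^3 = 27; 27−1 = 26
i=1: 26 = 2·3^2 + 2·3 + 2 (b=3); 3→4: 2·4^2 + 2·4 + 2 = 42; 42−1 = 41
i=2: 41 = 2·4^2 + 2·4 + 1 (b=4); 4→5: 2·5^2 + 2·5 + 1 = 61; 61−1 = 60
i=3: 60 = 2·5^2 + 2·5 (b=5); 5→6: 2·6^2 + 2·6 = 84; 84−1 = 83

23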